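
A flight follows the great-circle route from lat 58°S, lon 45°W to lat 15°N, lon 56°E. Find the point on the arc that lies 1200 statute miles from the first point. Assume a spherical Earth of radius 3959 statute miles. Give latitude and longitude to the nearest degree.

≈ lat 54°S, lon 14°W

From cos δ = sin φ₁ sin φ₂ + cos φ₁ cos φ₂ cos Δλ, the central angle is δ ≈ 1.894 rad (108.5°). The total great-circle distance is δ·R ≈ 1.894 × 3959 ≈ 7496 mi, so the target fraction is f = 1200/7496 ≈ 0.160.
Interpolate at f ≈ 0.160 with slerp weights a = sin((1−f)δ)/sin δ ≈ 1.054, b = sin(fδ)/sin δ ≈ 0.315.
p = a·p₁ + b·p₂ ≈ (0.565, -0.143, -0.813); φ = arcsin(p_z) ≈ -54.35°, λ = atan2(p_y, p_x) ≈ -14.20°.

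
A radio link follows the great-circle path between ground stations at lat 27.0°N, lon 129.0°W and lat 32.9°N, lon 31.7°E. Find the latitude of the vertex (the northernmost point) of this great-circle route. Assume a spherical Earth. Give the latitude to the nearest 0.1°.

The great circle lies in the plane with unit normal n̂ = (p₁ × p₂)/|p₁ × p₂|.
Here n̂_z ≈ +0.278; the vertex latitude is φ_max = arccos|n̂_z| ≈ 73.8°.

≈ 73.8°N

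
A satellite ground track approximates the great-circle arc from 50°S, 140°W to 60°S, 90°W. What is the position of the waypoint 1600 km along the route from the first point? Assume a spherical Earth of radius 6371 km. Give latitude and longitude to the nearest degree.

Convert each endpoint to a unit vector on the sphere (x = cos φ cos λ, y = cos φ sin λ, z = sin φ).
The central angle between the endpoints is δ = arccos(p₁·p₂) ≈ 0.516 rad (29.5°). The total great-circle distance is δ·R ≈ 0.516 × 6371 ≈ 3285 km, so the target fraction is f = 1600/3285 ≈ 0.487.
Interpolate at f ≈ 0.487 with slerp weights a = sin((1−f)δ)/sin δ ≈ 0.530, b = sin(fδ)/sin δ ≈ 0.504.
p = a·p₁ + b·p₂ ≈ (-0.261, -0.471, -0.843); φ = arcsin(p_z) ≈ -57.42°, λ = atan2(p_y, p_x) ≈ -118.99°.

≈ 57°S, 119°W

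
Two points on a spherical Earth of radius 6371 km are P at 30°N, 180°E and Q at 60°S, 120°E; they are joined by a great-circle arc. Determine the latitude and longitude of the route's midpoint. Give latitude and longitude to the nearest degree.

Convert each endpoint to a unit vector on the sphere (x = cos φ cos λ, y = cos φ sin λ, z = sin φ).
The central angle between the endpoints is δ = arccos(p₁·p₂) ≈ 1.789 rad (102.5°).
Interpolate at f = 1/2 with slerp weights a = sin((1−f)δ)/sin δ ≈ 0.799, b = sin(fδ)/sin δ ≈ 0.799.
p = a·p₁ + b·p₂ ≈ (-0.892, 0.346, -0.292); φ = arcsin(p_z) ≈ -17.00°, λ = atan2(p_y, p_x) ≈ 158.79°.

≈ 17°S, 159°E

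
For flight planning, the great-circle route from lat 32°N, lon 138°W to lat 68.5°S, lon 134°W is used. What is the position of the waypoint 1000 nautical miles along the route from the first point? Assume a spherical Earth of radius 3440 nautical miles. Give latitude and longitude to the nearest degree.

Write both endpoints as unit vectors p₁, p₂ with components (cos φ cos λ, cos φ sin λ, sin φ).
The central angle between the endpoints is δ = arccos(p₁·p₂) ≈ 1.755 rad (100.5°). The total great-circle distance is δ·R ≈ 1.755 × 3440 ≈ 6037 nmi, so the target fraction is f = 1000/6037 ≈ 0.166.
Interpolate at f ≈ 0.166 with slerp weights a = sin((1−f)δ)/sin δ ≈ 1.011, b = sin(fδ)/sin δ ≈ 0.292.
p = a·p₁ + b·p₂ ≈ (-0.712, -0.651, 0.265); φ = arcsin(p_z) ≈ 15.35°, λ = atan2(p_y, p_x) ≈ -137.56°.

≈ lat 15°N, lon 138°W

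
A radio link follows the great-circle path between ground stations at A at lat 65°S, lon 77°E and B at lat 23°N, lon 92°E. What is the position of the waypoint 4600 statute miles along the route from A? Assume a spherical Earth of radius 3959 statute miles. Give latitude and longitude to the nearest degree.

≈ lat 1°N, lon 90°E

Write both endpoints as unit vectors p₁, p₂ with components (cos φ cos λ, cos φ sin λ, sin φ).
The central angle between the endpoints is δ = arccos(p₁·p₂) ≈ 1.549 rad (88.8°). The total great-circle distance is δ·R ≈ 1.549 × 3959 ≈ 6133 mi, so the target fraction is f = 4600/6133 ≈ 0.750.
Interpolate at f ≈ 0.750 with slerp weights a = sin((1−f)δ)/sin δ ≈ 0.378, b = sin(fδ)/sin δ ≈ 0.918.
p = a·p₁ + b·p₂ ≈ (0.006, 1.000, 0.016); φ = arcsin(p_z) ≈ 0.93°, λ = atan2(p_y, p_x) ≈ 89.63°.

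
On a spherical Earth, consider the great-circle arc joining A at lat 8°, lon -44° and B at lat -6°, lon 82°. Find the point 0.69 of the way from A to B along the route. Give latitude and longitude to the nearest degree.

Convert each endpoint to a unit vector on the sphere (x = cos φ cos λ, y = cos φ sin λ, z = sin φ).
The central angle between the endpoints is δ = arccos(p₁·p₂) ≈ 2.206 rad (126.4°).
Interpolate at f = 0.69 with slerp weights a = sin((1−f)δ)/sin δ ≈ 0.785, b = sin(fδ)/sin δ ≈ 1.241.
p = a·p₁ + b·p₂ ≈ (0.731, 0.682, -0.020); φ = arcsin(p_z) ≈ -1.17°, λ = atan2(p_y, p_x) ≈ 43.02°.

≈ lat -1°, lon 43°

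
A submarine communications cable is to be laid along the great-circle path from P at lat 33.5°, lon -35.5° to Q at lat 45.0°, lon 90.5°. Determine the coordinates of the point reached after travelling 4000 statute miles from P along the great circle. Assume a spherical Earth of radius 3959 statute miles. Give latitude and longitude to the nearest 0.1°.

≈ lat 60.7°, lon 47.4°

Convert each endpoint to a unit vector on the sphere (x = cos φ cos λ, y = cos φ sin λ, z = sin φ).
The central angle between the endpoints is δ = arccos(p₁·p₂) ≈ 1.527 rad (87.5°). The total great-circle distance is δ·R ≈ 1.527 × 3959 ≈ 6046 mi, so the target fraction is f = 4000/6046 ≈ 0.662.
Interpolate at f ≈ 0.662 with slerp weights a = sin((1−f)δ)/sin δ ≈ 0.495, b = sin(fδ)/sin δ ≈ 0.848.
p = a·p₁ + b·p₂ ≈ (0.330, 0.360, 0.872); φ = arcsin(p_z) ≈ 60.74°, λ = atan2(p_y, p_x) ≈ 47.45°.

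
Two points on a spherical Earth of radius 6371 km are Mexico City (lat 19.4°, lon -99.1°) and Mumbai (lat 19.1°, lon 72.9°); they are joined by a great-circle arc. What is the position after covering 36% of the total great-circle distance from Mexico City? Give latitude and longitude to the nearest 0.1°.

Write both endpoints as unit vectors p₁, p₂ with components (cos φ cos λ, cos φ sin λ, sin φ).
The central angle between the endpoints is δ = arccos(p₁·p₂) ≈ 2.456 rad (140.7°).
Interpolate at f = 0.36 with slerp weights a = sin((1−f)δ)/sin δ ≈ 1.579, b = sin(fδ)/sin δ ≈ 1.221.
p = a·p₁ + b·p₂ ≈ (0.104, -0.368, 0.924); φ = arcsin(p_z) ≈ 67.54°, λ = atan2(p_y, p_x) ≈ -74.25°.

≈ lat 67.5°, lon -74.2°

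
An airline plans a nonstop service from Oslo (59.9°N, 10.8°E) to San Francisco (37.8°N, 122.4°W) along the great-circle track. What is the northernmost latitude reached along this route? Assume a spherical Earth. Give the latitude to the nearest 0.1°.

The great circle lies in the plane with unit normal n̂ = (p₁ × p₂)/|p₁ × p₂|.
Here n̂_z ≈ -0.299; the vertex latitude is φ_max = arccos|n̂_z| ≈ 72.6°.

≈ 72.6°N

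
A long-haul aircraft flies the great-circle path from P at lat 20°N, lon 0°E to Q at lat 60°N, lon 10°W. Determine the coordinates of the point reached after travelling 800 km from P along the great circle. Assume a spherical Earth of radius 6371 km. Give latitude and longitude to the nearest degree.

≈ lat 27°N, lon 1°W

From cos δ = sin φ₁ sin φ₂ + cos φ₁ cos φ₂ cos Δλ, the central angle is δ ≈ 0.709 rad (40.6°). The total great-circle distance is δ·R ≈ 0.709 × 6371 ≈ 4518 km, so the target fraction is f = 800/4518 ≈ 0.177.
Interpolate at f ≈ 0.177 with slerp weights a = sin((1−f)δ)/sin δ ≈ 0.846, b = sin(fδ)/sin δ ≈ 0.192.
p = a·p₁ + b·p₂ ≈ (0.890, -0.017, 0.456); φ = arcsin(p_z) ≈ 27.13°, λ = atan2(p_y, p_x) ≈ -1.08°.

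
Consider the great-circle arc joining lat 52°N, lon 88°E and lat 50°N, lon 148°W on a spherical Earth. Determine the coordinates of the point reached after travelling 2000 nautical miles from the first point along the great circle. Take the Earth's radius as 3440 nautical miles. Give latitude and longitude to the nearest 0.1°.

Convert each endpoint to a unit vector on the sphere (x = cos φ cos λ, y = cos φ sin λ, z = sin φ).
The central angle between the endpoints is δ = arccos(p₁·p₂) ≈ 1.178 rad (67.5°). The total great-circle distance is δ·R ≈ 1.178 × 3440 ≈ 4054 nmi, so the target fraction is f = 2000/4054 ≈ 0.493.
Interpolate at f ≈ 0.493 with slerp weights a = sin((1−f)δ)/sin δ ≈ 0.608, b = sin(fδ)/sin δ ≈ 0.594.
p = a·p₁ + b·p₂ ≈ (-0.311, 0.172, 0.935); φ = arcsin(p_z) ≈ 69.19°, λ = atan2(p_y, p_x) ≈ 151.06°.

≈ lat 69.2°N, lon 151.1°E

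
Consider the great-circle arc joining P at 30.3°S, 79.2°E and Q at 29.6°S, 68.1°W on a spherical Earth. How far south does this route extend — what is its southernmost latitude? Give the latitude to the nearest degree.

The great circle lies in the plane with unit normal n̂ = (p₁ × p₂)/|p₁ × p₂|.
Here n̂_z ≈ -0.439; the vertex latitude is φ_max = arccos|n̂_z| ≈ 64.0°.
Check via Clairaut: cos φ_max = |cos φ₁| · sin C = cos(30.3°)·sin(149.4°) ≈ 0.439, again giving ≈ 64.0°.

≈ 64°S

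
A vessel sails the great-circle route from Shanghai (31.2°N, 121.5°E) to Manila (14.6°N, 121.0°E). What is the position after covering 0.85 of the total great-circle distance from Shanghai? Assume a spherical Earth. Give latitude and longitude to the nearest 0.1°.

≈ 17.1°N, 121.1°E

From cos δ = sin φ₁ sin φ₂ + cos φ₁ cos φ₂ cos Δλ, the central angle is δ ≈ 0.290 rad (16.6°).
Interpolate at f = 0.85 with slerp weights a = sin((1−f)δ)/sin δ ≈ 0.152, b = sin(fδ)/sin δ ≈ 0.853.
p = a·p₁ + b·p₂ ≈ (-0.493, 0.819, 0.294); φ = arcsin(p_z) ≈ 17.09°, λ = atan2(p_y, p_x) ≈ 121.07°.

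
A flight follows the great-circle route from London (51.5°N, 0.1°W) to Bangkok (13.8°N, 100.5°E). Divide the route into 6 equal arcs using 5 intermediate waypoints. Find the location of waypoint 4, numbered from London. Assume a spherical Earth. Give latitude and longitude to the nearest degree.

Convert each endpoint to a unit vector on the sphere (x = cos φ cos λ, y = cos φ sin λ, z = sin φ).
The central angle between the endpoints is δ = arccos(p₁·p₂) ≈ 1.495 rad (85.7°).
Interpolate at f = 4/6 with slerp weights a = sin((1−f)δ)/sin δ ≈ 0.479, b = sin(fδ)/sin δ ≈ 0.842.
p = a·p₁ + b·p₂ ≈ (0.149, 0.804, 0.576); φ = arcsin(p_z) ≈ 35.17°, λ = atan2(p_y, p_x) ≈ 79.47°.

≈ 35°N, 79°E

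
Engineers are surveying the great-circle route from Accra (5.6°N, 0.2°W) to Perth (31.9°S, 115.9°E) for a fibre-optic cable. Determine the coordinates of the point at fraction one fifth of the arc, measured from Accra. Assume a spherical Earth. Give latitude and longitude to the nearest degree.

Write both endpoints as unit vectors p₁, p₂ with components (cos φ cos λ, cos φ sin λ, sin φ).
The central angle between the endpoints is δ = arccos(p₁·p₂) ≈ 2.008 rad (115.0°).
Interpolate at f = 1/5 with slerp weights a = sin((1−f)δ)/sin δ ≈ 1.103, b = sin(fδ)/sin δ ≈ 0.431.
p = a·p₁ + b·p₂ ≈ (0.938, 0.326, -0.120); φ = arcsin(p_z) ≈ -6.91°, λ = atan2(p_y, p_x) ≈ 19.15°.

≈ (7°S, 19°E)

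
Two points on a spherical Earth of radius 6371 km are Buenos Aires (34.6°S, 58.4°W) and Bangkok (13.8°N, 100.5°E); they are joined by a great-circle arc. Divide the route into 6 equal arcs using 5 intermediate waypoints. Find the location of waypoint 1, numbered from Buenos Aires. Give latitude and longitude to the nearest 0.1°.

The haversine formula gives a central angle δ ≈ 2.649 rad (151.8°) between the endpoints.
Interpolate at f = 1/6 with slerp weights a = sin((1−f)δ)/sin δ ≈ 1.701, b = sin(fδ)/sin δ ≈ 0.904.
p = a·p₁ + b·p₂ ≈ (0.574, -0.329, -0.750); φ = arcsin(p_z) ≈ -48.60°, λ = atan2(p_y, p_x) ≈ -29.85°.

≈ 48.6°S, 29.8°W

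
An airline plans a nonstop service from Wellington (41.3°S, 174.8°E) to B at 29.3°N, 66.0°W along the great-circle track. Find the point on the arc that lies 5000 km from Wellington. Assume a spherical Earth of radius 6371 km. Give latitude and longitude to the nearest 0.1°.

≈ 24.0°S, 135.0°W

Write both endpoints as unit vectors p₁, p₂ with components (cos φ cos λ, cos φ sin λ, sin φ).
The central angle between the endpoints is δ = arccos(p₁·p₂) ≈ 2.269 rad (130.0°). The total great-circle distance is δ·R ≈ 2.269 × 6371 ≈ 14454 km, so the target fraction is f = 5000/14454 ≈ 0.346.
Interpolate at f ≈ 0.346 with slerp weights a = sin((1−f)δ)/sin δ ≈ 1.300, b = sin(fδ)/sin δ ≈ 0.922.
p = a·p₁ + b·p₂ ≈ (-0.646, -0.646, -0.407); φ = arcsin(p_z) ≈ -24.00°, λ = atan2(p_y, p_x) ≈ -134.97°.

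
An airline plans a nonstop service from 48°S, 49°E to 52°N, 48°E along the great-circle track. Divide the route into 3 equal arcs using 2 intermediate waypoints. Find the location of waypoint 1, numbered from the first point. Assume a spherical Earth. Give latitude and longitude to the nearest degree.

≈ 15°S, 49°E

The haversine formula gives a central angle δ ≈ 1.745 rad (100.0°) between the endpoints.
Interpolate at f = 1/3 with slerp weights a = sin((1−f)δ)/sin δ ≈ 0.932, b = sin(fδ)/sin δ ≈ 0.558.
p = a·p₁ + b·p₂ ≈ (0.639, 0.726, -0.253); φ = arcsin(p_z) ≈ -14.67°, λ = atan2(p_y, p_x) ≈ 48.64°.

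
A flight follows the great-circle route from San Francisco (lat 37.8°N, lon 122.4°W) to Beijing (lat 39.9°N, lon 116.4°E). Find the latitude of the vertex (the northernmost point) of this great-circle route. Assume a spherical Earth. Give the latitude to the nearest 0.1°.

The great circle lies in the plane with unit normal n̂ = (p₁ × p₂)/|p₁ × p₂|.
Here n̂_z ≈ -0.520; the vertex latitude is φ_max = arccos|n̂_z| ≈ 58.7°.

≈ 58.7°N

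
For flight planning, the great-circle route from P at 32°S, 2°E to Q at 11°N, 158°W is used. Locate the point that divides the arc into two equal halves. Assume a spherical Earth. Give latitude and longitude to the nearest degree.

From cos δ = sin φ₁ sin φ₂ + cos φ₁ cos φ₂ cos Δλ, the central angle is δ ≈ 2.654 rad (152.1°).
Interpolate at f = 1/2 with slerp weights a = sin((1−f)δ)/sin δ ≈ 2.071, b = sin(fδ)/sin δ ≈ 2.071.
p = a·p₁ + b·p₂ ≈ (-0.130, -0.700, -0.702); φ = arcsin(p_z) ≈ -44.60°, λ = atan2(p_y, p_x) ≈ -100.49°.

≈ 45°S, 100°W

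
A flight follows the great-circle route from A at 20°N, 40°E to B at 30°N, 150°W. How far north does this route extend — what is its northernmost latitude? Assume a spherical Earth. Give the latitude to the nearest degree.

The great circle lies in the plane with unit normal n̂ = (p₁ × p₂)/|p₁ × p₂|.
Here n̂_z ≈ +0.182; the vertex latitude is φ_max = arccos|n̂_z| ≈ 79.5°.

≈ 80°N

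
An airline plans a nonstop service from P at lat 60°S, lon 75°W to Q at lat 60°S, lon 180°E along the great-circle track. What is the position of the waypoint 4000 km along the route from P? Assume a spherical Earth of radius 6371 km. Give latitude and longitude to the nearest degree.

≈ lat 67°S, lon 161°W

Convert each endpoint to a unit vector on the sphere (x = cos φ cos λ, y = cos φ sin λ, z = sin φ).
The central angle between the endpoints is δ = arccos(p₁·p₂) ≈ 0.816 rad (46.7°). The total great-circle distance is δ·R ≈ 0.816 × 6371 ≈ 5197 km, so the target fraction is f = 4000/5197 ≈ 0.770.
Interpolate at f ≈ 0.770 with slerp weights a = sin((1−f)δ)/sin δ ≈ 0.257, b = sin(fδ)/sin δ ≈ 0.807.
p = a·p₁ + b·p₂ ≈ (-0.370, -0.124, -0.921); φ = arcsin(p_z) ≈ -67.03°, λ = atan2(p_y, p_x) ≈ -161.49°.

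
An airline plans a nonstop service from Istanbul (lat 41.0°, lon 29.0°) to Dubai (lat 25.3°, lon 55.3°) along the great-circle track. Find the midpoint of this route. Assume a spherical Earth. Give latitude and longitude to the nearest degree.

≈ lat 34°, lon 43°

From cos δ = sin φ₁ sin φ₂ + cos φ₁ cos φ₂ cos Δλ, the central angle is δ ≈ 0.469 rad (26.9°).
Interpolate at f = 1/2 with slerp weights a = sin((1−f)δ)/sin δ ≈ 0.514, b = sin(fδ)/sin δ ≈ 0.514.
p = a·p₁ + b·p₂ ≈ (0.604, 0.570, 0.557); φ = arcsin(p_z) ≈ 33.84°, λ = atan2(p_y, p_x) ≈ 43.36°.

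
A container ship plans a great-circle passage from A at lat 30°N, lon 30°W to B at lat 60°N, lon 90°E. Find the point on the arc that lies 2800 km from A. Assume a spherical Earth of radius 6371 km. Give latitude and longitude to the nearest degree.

Convert each endpoint to a unit vector on the sphere (x = cos φ cos λ, y = cos φ sin λ, z = sin φ).
The central angle between the endpoints is δ = arccos(p₁·p₂) ≈ 1.353 rad (77.5°). The total great-circle distance is δ·R ≈ 1.353 × 6371 ≈ 8617 km, so the target fraction is f = 2800/8617 ≈ 0.325.
Interpolate at f ≈ 0.325 with slerp weights a = sin((1−f)δ)/sin δ ≈ 0.811, b = sin(fδ)/sin δ ≈ 0.436.
p = a·p₁ + b·p₂ ≈ (0.608, -0.133, 0.783); φ = arcsin(p_z) ≈ 51.51°, λ = atan2(p_y, p_x) ≈ -12.35°.

≈ lat 52°N, lon 12°W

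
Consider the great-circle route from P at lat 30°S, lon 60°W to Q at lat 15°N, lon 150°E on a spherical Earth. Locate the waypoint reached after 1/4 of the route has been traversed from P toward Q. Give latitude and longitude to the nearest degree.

Convert each endpoint to a unit vector on the sphere (x = cos φ cos λ, y = cos φ sin λ, z = sin φ).
The central angle between the endpoints is δ = arccos(p₁·p₂) ≈ 2.594 rad (148.6°).
Interpolate at f = 1/4 with slerp weights a = sin((1−f)δ)/sin δ ≈ 1.788, b = sin(fδ)/sin δ ≈ 1.160.
p = a·p₁ + b·p₂ ≈ (-0.197, -0.780, -0.594); φ = arcsin(p_z) ≈ -36.41°, λ = atan2(p_y, p_x) ≈ -104.14°.

≈ lat 36°S, lon 104°W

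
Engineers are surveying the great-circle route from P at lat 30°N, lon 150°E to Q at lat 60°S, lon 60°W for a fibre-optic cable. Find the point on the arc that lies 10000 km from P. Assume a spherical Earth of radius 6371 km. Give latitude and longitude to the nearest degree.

≈ lat 52°S, lon 167°W

Convert each endpoint to a unit vector on the sphere (x = cos φ cos λ, y = cos φ sin λ, z = sin φ).
The central angle between the endpoints is δ = arccos(p₁·p₂) ≈ 2.512 rad (143.9°). The total great-circle distance is δ·R ≈ 2.512 × 6371 ≈ 16001 km, so the target fraction is f = 10000/16001 ≈ 0.625.
Interpolate at f ≈ 0.625 with slerp weights a = sin((1−f)δ)/sin δ ≈ 1.373, b = sin(fδ)/sin δ ≈ 1.697.
p = a·p₁ + b·p₂ ≈ (-0.605, -0.141, -0.784); φ = arcsin(p_z) ≈ -51.59°, λ = atan2(p_y, p_x) ≈ -166.92°.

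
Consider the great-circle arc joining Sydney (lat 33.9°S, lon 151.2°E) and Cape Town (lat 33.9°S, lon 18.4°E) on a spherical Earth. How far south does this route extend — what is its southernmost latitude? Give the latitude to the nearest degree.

≈ 59°S

The great circle lies in the plane with unit normal n̂ = (p₁ × p₂)/|p₁ × p₂|.
Here n̂_z ≈ -0.512; the vertex latitude is φ_max = arccos|n̂_z| ≈ 59.2°.
Check via Clairaut: cos φ_max = |cos φ₁| · sin C = cos(33.9°)·sin(141.9°) ≈ 0.512, again giving ≈ 59.2°.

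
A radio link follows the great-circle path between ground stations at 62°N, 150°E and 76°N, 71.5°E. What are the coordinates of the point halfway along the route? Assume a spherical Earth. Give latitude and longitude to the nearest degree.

Convert each endpoint to a unit vector on the sphere (x = cos φ cos λ, y = cos φ sin λ, z = sin φ).
The central angle between the endpoints is δ = arccos(p₁·p₂) ≈ 0.496 rad (28.4°).
Interpolate at f = 1/2 with slerp weights a = sin((1−f)δ)/sin δ ≈ 0.516, b = sin(fδ)/sin δ ≈ 0.516.
p = a·p₁ + b·p₂ ≈ (-0.170, 0.239, 0.956); φ = arcsin(p_z) ≈ 72.92°, λ = atan2(p_y, p_x) ≈ 125.40°.

≈ 73°N, 125°E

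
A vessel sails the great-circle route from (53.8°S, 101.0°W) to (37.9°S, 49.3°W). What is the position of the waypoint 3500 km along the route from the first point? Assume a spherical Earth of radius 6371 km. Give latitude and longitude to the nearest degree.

≈ (42°S, 56°W)

Convert each endpoint to a unit vector on the sphere (x = cos φ cos λ, y = cos φ sin λ, z = sin φ).
The central angle between the endpoints is δ = arccos(p₁·p₂) ≈ 0.669 rad (38.3°). The total great-circle distance is δ·R ≈ 0.669 × 6371 ≈ 4261 km, so the target fraction is f = 3500/4261 ≈ 0.821.
Interpolate at f ≈ 0.821 with slerp weights a = sin((1−f)δ)/sin δ ≈ 0.192, b = sin(fδ)/sin δ ≈ 0.842.
p = a·p₁ + b·p₂ ≈ (0.412, -0.615, -0.672); φ = arcsin(p_z) ≈ -42.25°, λ = atan2(p_y, p_x) ≈ -56.21°.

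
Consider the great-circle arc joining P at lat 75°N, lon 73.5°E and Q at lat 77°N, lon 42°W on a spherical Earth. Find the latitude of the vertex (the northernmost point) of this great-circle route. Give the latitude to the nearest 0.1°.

The great circle lies in the plane with unit normal n̂ = (p₁ × p₂)/|p₁ × p₂|.
Here n̂_z ≈ -0.131; the vertex latitude is φ_max = arccos|n̂_z| ≈ 82.5°.

≈ 82.5°N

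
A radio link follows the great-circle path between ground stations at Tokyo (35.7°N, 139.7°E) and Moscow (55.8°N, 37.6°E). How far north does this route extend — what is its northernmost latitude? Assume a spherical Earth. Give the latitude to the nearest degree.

The great circle lies in the plane with unit normal n̂ = (p₁ × p₂)/|p₁ × p₂|.
Here n̂_z ≈ -0.484; the vertex latitude is φ_max = arccos|n̂_z| ≈ 61.1°.
Check via Clairaut: cos φ_max = |cos φ₁| · sin C = cos(35.7°)·sin(36.6°) ≈ 0.484, again giving ≈ 61.1°.

≈ 61°N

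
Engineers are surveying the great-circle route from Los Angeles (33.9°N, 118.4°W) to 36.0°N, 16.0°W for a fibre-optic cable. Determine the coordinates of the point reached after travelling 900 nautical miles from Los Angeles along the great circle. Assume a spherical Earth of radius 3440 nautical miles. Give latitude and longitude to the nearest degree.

≈ 42°N, 102°W

From cos δ = sin φ₁ sin φ₂ + cos φ₁ cos φ₂ cos Δλ, the central angle is δ ≈ 1.386 rad (79.4°). The total great-circle distance is δ·R ≈ 1.386 × 3440 ≈ 4768 nmi, so the target fraction is f = 900/4768 ≈ 0.189.
Interpolate at f ≈ 0.189 with slerp weights a = sin((1−f)δ)/sin δ ≈ 0.918, b = sin(fδ)/sin δ ≈ 0.263.
p = a·p₁ + b·p₂ ≈ (-0.158, -0.729, 0.666); φ = arcsin(p_z) ≈ 41.80°, λ = atan2(p_y, p_x) ≈ -102.21°.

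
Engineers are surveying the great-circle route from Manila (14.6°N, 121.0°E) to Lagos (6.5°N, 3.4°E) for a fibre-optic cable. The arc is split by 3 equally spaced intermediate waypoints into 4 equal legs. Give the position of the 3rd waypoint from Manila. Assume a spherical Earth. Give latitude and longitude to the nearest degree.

≈ 15°N, 31°E

From cos δ = sin φ₁ sin φ₂ + cos φ₁ cos φ₂ cos Δλ, the central angle is δ ≈ 2.001 rad (114.6°).
Interpolate at f = 3/4 with slerp weights a = sin((1−f)δ)/sin δ ≈ 0.528, b = sin(fδ)/sin δ ≈ 1.097.
p = a·p₁ + b·p₂ ≈ (0.826, 0.502, 0.257); φ = arcsin(p_z) ≈ 14.91°, λ = atan2(p_y, p_x) ≈ 31.32°.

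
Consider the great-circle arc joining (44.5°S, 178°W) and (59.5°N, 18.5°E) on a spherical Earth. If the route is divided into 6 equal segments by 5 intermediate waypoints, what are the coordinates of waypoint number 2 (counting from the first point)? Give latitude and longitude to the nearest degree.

Write both endpoints as unit vectors p₁, p₂ with components (cos φ cos λ, cos φ sin λ, sin φ).
The central angle between the endpoints is δ = arccos(p₁·p₂) ≈ 2.827 rad (162.0°).
Interpolate at f = 2/6 with slerp weights a = sin((1−f)δ)/sin δ ≈ 3.077, b = sin(fδ)/sin δ ≈ 2.617.
p = a·p₁ + b·p₂ ≈ (-0.933, 0.345, 0.098); φ = arcsin(p_z) ≈ 5.65°, λ = atan2(p_y, p_x) ≈ 159.72°.

≈ (6°N, 160°E)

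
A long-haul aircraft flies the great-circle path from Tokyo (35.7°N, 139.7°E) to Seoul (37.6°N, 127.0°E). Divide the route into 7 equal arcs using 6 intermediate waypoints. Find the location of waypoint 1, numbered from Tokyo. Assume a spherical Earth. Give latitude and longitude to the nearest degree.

From cos δ = sin φ₁ sin φ₂ + cos φ₁ cos φ₂ cos Δλ, the central angle is δ ≈ 0.181 rad (10.4°).
Interpolate at f = 1/7 with slerp weights a = sin((1−f)δ)/sin δ ≈ 0.858, b = sin(fδ)/sin δ ≈ 0.144.
p = a·p₁ + b·p₂ ≈ (-0.600, 0.542, 0.589); φ = arcsin(p_z) ≈ 36.05°, λ = atan2(p_y, p_x) ≈ 137.93°.

≈ 36°N, 138°E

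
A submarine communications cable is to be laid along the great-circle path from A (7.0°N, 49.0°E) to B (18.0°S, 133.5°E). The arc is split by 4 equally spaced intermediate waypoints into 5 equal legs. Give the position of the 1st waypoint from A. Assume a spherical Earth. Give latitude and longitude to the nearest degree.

≈ (1°N, 65°E)

The haversine formula gives a central angle δ ≈ 1.518 rad (87.0°) between the endpoints.
Interpolate at f = 1/5 with slerp weights a = sin((1−f)δ)/sin δ ≈ 0.938, b = sin(fδ)/sin δ ≈ 0.299.
p = a·p₁ + b·p₂ ≈ (0.415, 0.910, 0.022); φ = arcsin(p_z) ≈ 1.25°, λ = atan2(p_y, p_x) ≈ 65.47°.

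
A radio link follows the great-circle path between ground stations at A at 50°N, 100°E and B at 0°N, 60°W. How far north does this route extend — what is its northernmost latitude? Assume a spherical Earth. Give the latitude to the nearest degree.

≈ 74°N

The great circle lies in the plane with unit normal n̂ = (p₁ × p₂)/|p₁ × p₂|.
Here n̂_z ≈ -0.276; the vertex latitude is φ_max = arccos|n̂_z| ≈ 74.0°.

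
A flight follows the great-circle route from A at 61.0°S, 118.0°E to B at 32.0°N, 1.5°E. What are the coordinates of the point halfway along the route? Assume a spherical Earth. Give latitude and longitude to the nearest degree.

The haversine formula gives a central angle δ ≈ 2.274 rad (130.3°) between the endpoints.
Interpolate at f = 1/2 with slerp weights a = sin((1−f)δ)/sin δ ≈ 1.190, b = sin(fδ)/sin δ ≈ 1.190.
p = a·p₁ + b·p₂ ≈ (0.738, 0.536, -0.410); φ = arcsin(p_z) ≈ -24.22°, λ = atan2(p_y, p_x) ≈ 35.98°.

≈ 24°S, 36°E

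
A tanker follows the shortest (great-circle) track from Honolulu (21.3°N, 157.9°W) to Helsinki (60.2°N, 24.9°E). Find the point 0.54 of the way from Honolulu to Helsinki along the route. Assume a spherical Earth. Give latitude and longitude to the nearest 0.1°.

≈ (74.4°N, 162.1°W)

Write both endpoints as unit vectors p₁, p₂ with components (cos φ cos λ, cos φ sin λ, sin φ).
The central angle between the endpoints is δ = arccos(p₁·p₂) ≈ 1.719 rad (98.5°).
Interpolate at f = 0.54 with slerp weights a = sin((1−f)δ)/sin δ ≈ 0.719, b = sin(fδ)/sin δ ≈ 0.809.
p = a·p₁ + b·p₂ ≈ (-0.256, -0.083, 0.963); φ = arcsin(p_z) ≈ 74.42°, λ = atan2(p_y, p_x) ≈ -162.10°.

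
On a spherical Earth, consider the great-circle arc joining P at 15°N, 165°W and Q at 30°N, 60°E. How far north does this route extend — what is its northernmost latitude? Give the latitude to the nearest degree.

≈ 48°N

The great circle lies in the plane with unit normal n̂ = (p₁ × p₂)/|p₁ × p₂|.
Here n̂_z ≈ -0.667; the vertex latitude is φ_max = arccos|n̂_z| ≈ 48.2°.
Check via Clairaut: cos φ_max = |cos φ₁| · sin C = cos(15.0°)·sin(43.7°) ≈ 0.667, again giving ≈ 48.2°.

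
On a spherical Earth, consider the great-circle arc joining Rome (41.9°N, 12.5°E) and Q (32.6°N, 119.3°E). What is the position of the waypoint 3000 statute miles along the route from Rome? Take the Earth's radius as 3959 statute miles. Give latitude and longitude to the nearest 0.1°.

≈ (51.1°N, 76.3°E)

The haversine formula gives a central angle δ ≈ 1.391 rad (79.7°) between the endpoints. The total great-circle distance is δ·R ≈ 1.391 × 3959 ≈ 5508 mi, so the target fraction is f = 3000/5508 ≈ 0.545.
Interpolate at f ≈ 0.545 with slerp weights a = sin((1−f)δ)/sin δ ≈ 0.602, b = sin(fδ)/sin δ ≈ 0.699.
p = a·p₁ + b·p₂ ≈ (0.149, 0.610, 0.778); φ = arcsin(p_z) ≈ 51.09°, λ = atan2(p_y, p_x) ≈ 76.26°.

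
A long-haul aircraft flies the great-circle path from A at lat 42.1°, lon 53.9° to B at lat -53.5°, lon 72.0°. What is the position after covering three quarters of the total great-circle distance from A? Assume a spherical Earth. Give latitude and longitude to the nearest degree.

Convert each endpoint to a unit vector on the sphere (x = cos φ cos λ, y = cos φ sin λ, z = sin φ).
The central angle between the endpoints is δ = arccos(p₁·p₂) ≈ 1.691 rad (96.9°).
Interpolate at f = 3/4 with slerp weights a = sin((1−f)δ)/sin δ ≈ 0.413, b = sin(fδ)/sin δ ≈ 0.961.
p = a·p₁ + b·p₂ ≈ (0.357, 0.792, -0.496); φ = arcsin(p_z) ≈ -29.72°, λ = atan2(p_y, p_x) ≈ 65.70°.

≈ lat -30°, lon 66°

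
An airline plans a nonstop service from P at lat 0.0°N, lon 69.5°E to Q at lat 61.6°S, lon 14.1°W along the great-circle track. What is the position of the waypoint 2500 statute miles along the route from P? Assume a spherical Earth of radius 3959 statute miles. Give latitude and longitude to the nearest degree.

Convert each endpoint to a unit vector on the sphere (x = cos φ cos λ, y = cos φ sin λ, z = sin φ).
The central angle between the endpoints is δ = arccos(p₁·p₂) ≈ 1.518 rad (87.0°). The total great-circle distance is δ·R ≈ 1.518 × 3959 ≈ 6009 mi, so the target fraction is f = 2500/6009 ≈ 0.416.
Interpolate at f ≈ 0.416 with slerp weights a = sin((1−f)δ)/sin δ ≈ 0.776, b = sin(fδ)/sin δ ≈ 0.591.
p = a·p₁ + b·p₂ ≈ (0.544, 0.658, -0.520); φ = arcsin(p_z) ≈ -31.33°, λ = atan2(p_y, p_x) ≈ 50.41°.

≈ lat 31°S, lon 50°E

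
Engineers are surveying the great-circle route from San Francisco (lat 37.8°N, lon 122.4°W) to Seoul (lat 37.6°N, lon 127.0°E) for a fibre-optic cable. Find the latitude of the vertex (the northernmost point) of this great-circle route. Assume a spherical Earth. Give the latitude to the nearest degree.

The great circle lies in the plane with unit normal n̂ = (p₁ × p₂)/|p₁ × p₂|.
Here n̂_z ≈ -0.593; the vertex latitude is φ_max = arccos|n̂_z| ≈ 53.6°.
Check via Clairaut: cos φ_max = |cos φ₁| · sin C = cos(37.8°)·sin(48.6°) ≈ 0.593, again giving ≈ 53.6°.

≈ 54°N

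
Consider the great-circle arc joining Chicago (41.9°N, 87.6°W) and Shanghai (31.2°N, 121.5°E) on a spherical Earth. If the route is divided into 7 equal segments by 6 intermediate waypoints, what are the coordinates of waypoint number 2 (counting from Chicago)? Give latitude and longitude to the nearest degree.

≈ 66°N, 118°W

Convert each endpoint to a unit vector on the sphere (x = cos φ cos λ, y = cos φ sin λ, z = sin φ).
The central angle between the endpoints is δ = arccos(p₁·p₂) ≈ 1.783 rad (102.1°).
Interpolate at f = 2/7 with slerp weights a = sin((1−f)δ)/sin δ ≈ 0.978, b = sin(fδ)/sin δ ≈ 0.499.
p = a·p₁ + b·p₂ ≈ (-0.192, -0.364, 0.911); φ = arcsin(p_z) ≈ 65.71°, λ = atan2(p_y, p_x) ≈ -117.89°.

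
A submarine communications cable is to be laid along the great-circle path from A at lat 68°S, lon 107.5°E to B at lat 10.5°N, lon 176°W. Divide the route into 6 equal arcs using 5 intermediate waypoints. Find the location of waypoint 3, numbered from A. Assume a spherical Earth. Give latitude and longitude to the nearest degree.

The haversine formula gives a central angle δ ≈ 1.654 rad (94.8°) between the endpoints.
Interpolate at f = 3/6 with slerp weights a = sin((1−f)δ)/sin δ ≈ 0.738, b = sin(fδ)/sin δ ≈ 0.738.
p = a·p₁ + b·p₂ ≈ (-0.807, 0.213, -0.550); φ = arcsin(p_z) ≈ -33.37°, λ = atan2(p_y, p_x) ≈ 165.21°.

≈ lat 33°S, lon 165°E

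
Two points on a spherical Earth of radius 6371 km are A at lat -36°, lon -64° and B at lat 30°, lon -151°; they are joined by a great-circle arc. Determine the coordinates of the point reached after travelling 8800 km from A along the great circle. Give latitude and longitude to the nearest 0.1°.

≈ lat 14.1°, lon -129.0°

Convert each endpoint to a unit vector on the sphere (x = cos φ cos λ, y = cos φ sin λ, z = sin φ).
The central angle between the endpoints is δ = arccos(p₁·p₂) ≈ 1.831 rad (104.9°). The total great-circle distance is δ·R ≈ 1.831 × 6371 ≈ 11665 km, so the target fraction is f = 8800/11665 ≈ 0.754.
Interpolate at f ≈ 0.754 with slerp weights a = sin((1−f)δ)/sin δ ≈ 0.450, b = sin(fδ)/sin δ ≈ 1.016.
p = a·p₁ + b·p₂ ≈ (-0.610, -0.754, 0.244); φ = arcsin(p_z) ≈ 14.11°, λ = atan2(p_y, p_x) ≈ -128.99°.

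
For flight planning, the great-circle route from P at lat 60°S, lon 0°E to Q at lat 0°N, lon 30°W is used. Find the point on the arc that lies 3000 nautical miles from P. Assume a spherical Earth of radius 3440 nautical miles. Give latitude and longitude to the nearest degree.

≈ lat 14°S, lon 26°W

From cos δ = sin φ₁ sin φ₂ + cos φ₁ cos φ₂ cos Δλ, the central angle is δ ≈ 1.123 rad (64.3°). The total great-circle distance is δ·R ≈ 1.123 × 3440 ≈ 3863 nmi, so the target fraction is f = 3000/3863 ≈ 0.777.
Interpolate at f ≈ 0.777 with slerp weights a = sin((1−f)δ)/sin δ ≈ 0.275, b = sin(fδ)/sin δ ≈ 0.849.
p = a·p₁ + b·p₂ ≈ (0.873, -0.425, -0.239); φ = arcsin(p_z) ≈ -13.80°, λ = atan2(p_y, p_x) ≈ -25.93°.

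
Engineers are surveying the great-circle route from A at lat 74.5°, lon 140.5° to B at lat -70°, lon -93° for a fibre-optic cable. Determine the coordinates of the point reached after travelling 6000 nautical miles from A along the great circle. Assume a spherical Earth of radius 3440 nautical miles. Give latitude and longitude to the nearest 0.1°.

≈ lat -12.6°, lon -137.8°

Write both endpoints as unit vectors p₁, p₂ with components (cos φ cos λ, cos φ sin λ, sin φ).
The central angle between the endpoints is δ = arccos(p₁·p₂) ≈ 2.857 rad (163.7°). The total great-circle distance is δ·R ≈ 2.857 × 3440 ≈ 9829 nmi, so the target fraction is f = 6000/9829 ≈ 0.610.
Interpolate at f ≈ 0.610 with slerp weights a = sin((1−f)δ)/sin δ ≈ 3.199, b = sin(fδ)/sin δ ≈ 3.513.
p = a·p₁ + b·p₂ ≈ (-0.723, -0.656, -0.218); φ = arcsin(p_z) ≈ -12.59°, λ = atan2(p_y, p_x) ≈ -137.77°.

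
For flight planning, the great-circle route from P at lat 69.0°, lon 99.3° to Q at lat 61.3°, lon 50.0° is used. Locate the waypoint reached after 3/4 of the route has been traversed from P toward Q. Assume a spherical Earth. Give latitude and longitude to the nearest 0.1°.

≈ lat 64.6°, lon 59.3°

From cos δ = sin φ₁ sin φ₂ + cos φ₁ cos φ₂ cos Δλ, the central angle is δ ≈ 0.373 rad (21.4°).
Interpolate at f = 3/4 with slerp weights a = sin((1−f)δ)/sin δ ≈ 0.256, b = sin(fδ)/sin δ ≈ 0.758.
p = a·p₁ + b·p₂ ≈ (0.219, 0.369, 0.903); φ = arcsin(p_z) ≈ 64.58°, λ = atan2(p_y, p_x) ≈ 59.31°.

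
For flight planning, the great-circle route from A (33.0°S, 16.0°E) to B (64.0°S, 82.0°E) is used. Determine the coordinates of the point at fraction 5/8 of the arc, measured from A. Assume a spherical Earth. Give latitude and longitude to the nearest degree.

Convert each endpoint to a unit vector on the sphere (x = cos φ cos λ, y = cos φ sin λ, z = sin φ).
The central angle between the endpoints is δ = arccos(p₁·p₂) ≈ 0.878 rad (50.3°).
Interpolate at f = 5/8 with slerp weights a = sin((1−f)δ)/sin δ ≈ 0.420, b = sin(fδ)/sin δ ≈ 0.678.
p = a·p₁ + b·p₂ ≈ (0.380, 0.391, -0.838); φ = arcsin(p_z) ≈ -56.94°, λ = atan2(p_y, p_x) ≈ 45.84°.

≈ (57°S, 46°E)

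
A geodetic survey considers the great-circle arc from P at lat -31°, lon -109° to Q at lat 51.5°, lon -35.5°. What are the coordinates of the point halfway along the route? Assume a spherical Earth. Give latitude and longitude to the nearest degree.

Convert each endpoint to a unit vector on the sphere (x = cos φ cos λ, y = cos φ sin λ, z = sin φ).
The central angle between the endpoints is δ = arccos(p₁·p₂) ≈ 1.825 rad (104.6°).
Interpolate at f = 1/2 with slerp weights a = sin((1−f)δ)/sin δ ≈ 0.817, b = sin(fδ)/sin δ ≈ 0.817.
p = a·p₁ + b·p₂ ≈ (0.186, -0.958, 0.219); φ = arcsin(p_z) ≈ 12.63°, λ = atan2(p_y, p_x) ≈ -79.00°.

≈ lat 13°, lon -79°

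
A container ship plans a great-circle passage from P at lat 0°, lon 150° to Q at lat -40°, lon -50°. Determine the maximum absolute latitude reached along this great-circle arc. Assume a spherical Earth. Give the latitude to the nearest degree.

The great circle lies in the plane with unit normal n̂ = (p₁ × p₂)/|p₁ × p₂|.
Here n̂_z ≈ +0.377; the vertex latitude is φ_max = arccos|n̂_z| ≈ 67.8°.
Check via Clairaut: cos φ_max = |cos φ₁| · sin C = cos(0.0°)·sin(157.8°) ≈ 0.377, again giving ≈ 67.8°.

≈ -68°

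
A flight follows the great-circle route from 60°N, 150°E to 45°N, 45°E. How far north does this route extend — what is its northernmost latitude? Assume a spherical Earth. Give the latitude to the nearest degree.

The great circle lies in the plane with unit normal n̂ = (p₁ × p₂)/|p₁ × p₂|.
Here n̂_z ≈ -0.400; the vertex latitude is φ_max = arccos|n̂_z| ≈ 66.4°.

≈ 66°N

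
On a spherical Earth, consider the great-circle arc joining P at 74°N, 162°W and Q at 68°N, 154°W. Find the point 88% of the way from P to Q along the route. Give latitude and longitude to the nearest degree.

≈ 69°N, 155°W

Convert each endpoint to a unit vector on the sphere (x = cos φ cos λ, y = cos φ sin λ, z = sin φ).
The central angle between the endpoints is δ = arccos(p₁·p₂) ≈ 0.114 rad (6.5°).
Interpolate at f = 0.88 with slerp weights a = sin((1−f)δ)/sin δ ≈ 0.120, b = sin(fδ)/sin δ ≈ 0.880.
p = a·p₁ + b·p₂ ≈ (-0.328, -0.155, 0.932); φ = arcsin(p_z) ≈ 68.74°, λ = atan2(p_y, p_x) ≈ -154.73°.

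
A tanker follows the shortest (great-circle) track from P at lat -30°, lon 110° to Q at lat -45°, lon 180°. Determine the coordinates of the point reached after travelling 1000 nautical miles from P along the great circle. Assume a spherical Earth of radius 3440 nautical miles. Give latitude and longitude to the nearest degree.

≈ lat -39°, lon 127°

The haversine formula gives a central angle δ ≈ 0.973 rad (55.7°) between the endpoints. The total great-circle distance is δ·R ≈ 0.973 × 3440 ≈ 3346 nmi, so the target fraction is f = 1000/3346 ≈ 0.299.
Interpolate at f ≈ 0.299 with slerp weights a = sin((1−f)δ)/sin δ ≈ 0.763, b = sin(fδ)/sin δ ≈ 0.347.
p = a·p₁ + b·p₂ ≈ (-0.471, 0.621, -0.627); φ = arcsin(p_z) ≈ -38.80°, λ = atan2(p_y, p_x) ≈ 127.20°.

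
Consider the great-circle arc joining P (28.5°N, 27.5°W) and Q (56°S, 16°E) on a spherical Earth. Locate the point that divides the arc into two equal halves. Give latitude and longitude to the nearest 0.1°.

The haversine formula gives a central angle δ ≈ 1.610 rad (92.2°) between the endpoints.
Interpolate at f = 1/2 with slerp weights a = sin((1−f)δ)/sin δ ≈ 0.721, b = sin(fδ)/sin δ ≈ 0.721.
p = a·p₁ + b·p₂ ≈ (0.950, -0.182, -0.254); φ = arcsin(p_z) ≈ -14.70°, λ = atan2(p_y, p_x) ≈ -10.82°.

≈ (14.7°S, 10.8°W)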